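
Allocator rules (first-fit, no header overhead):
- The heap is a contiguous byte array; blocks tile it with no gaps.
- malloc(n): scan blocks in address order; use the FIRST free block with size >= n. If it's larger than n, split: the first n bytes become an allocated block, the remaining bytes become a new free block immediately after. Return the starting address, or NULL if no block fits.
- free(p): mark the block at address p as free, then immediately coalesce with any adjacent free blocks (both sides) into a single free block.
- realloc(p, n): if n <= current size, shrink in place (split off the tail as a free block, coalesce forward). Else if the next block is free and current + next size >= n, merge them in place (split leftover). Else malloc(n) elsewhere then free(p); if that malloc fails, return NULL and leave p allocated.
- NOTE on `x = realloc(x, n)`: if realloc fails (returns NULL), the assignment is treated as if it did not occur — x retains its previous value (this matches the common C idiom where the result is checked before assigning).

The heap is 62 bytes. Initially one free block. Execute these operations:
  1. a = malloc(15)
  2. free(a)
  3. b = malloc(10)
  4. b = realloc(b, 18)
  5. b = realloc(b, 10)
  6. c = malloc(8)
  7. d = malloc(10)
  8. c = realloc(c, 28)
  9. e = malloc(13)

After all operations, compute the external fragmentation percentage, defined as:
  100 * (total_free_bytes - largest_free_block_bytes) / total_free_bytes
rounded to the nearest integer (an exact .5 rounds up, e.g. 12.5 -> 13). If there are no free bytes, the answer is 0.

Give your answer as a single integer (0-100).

Op 1: a = malloc(15) -> a = 0; heap: [0-14 ALLOC][15-61 FREE]
Op 2: free(a) -> (freed a); heap: [0-61 FREE]
Op 3: b = malloc(10) -> b = 0; heap: [0-9 ALLOC][10-61 FREE]
Op 4: b = realloc(b, 18) -> b = 0; heap: [0-17 ALLOC][18-61 FREE]
Op 5: b = realloc(b, 10) -> b = 0; heap: [0-9 ALLOC][10-61 FREE]
Op 6: c = malloc(8) -> c = 10; heap: [0-9 ALLOC][10-17 ALLOC][18-61 FREE]
Op 7: d = malloc(10) -> d = 18; heap: [0-9 ALLOC][10-17 ALLOC][18-27 ALLOC][28-61 FREE]
Op 8: c = realloc(c, 28) -> c = 28; heap: [0-9 ALLOC][10-17 FREE][18-27 ALLOC][28-55 ALLOC][56-61 FREE]
Op 9: e = malloc(13) -> e = NULL; heap: [0-9 ALLOC][10-17 FREE][18-27 ALLOC][28-55 ALLOC][56-61 FREE]
Free blocks: [8 6] total_free=14 largest=8 -> 100*(14-8)/14 = 600/14 ≈ 42.857 -> rounds to 43

Answer: 43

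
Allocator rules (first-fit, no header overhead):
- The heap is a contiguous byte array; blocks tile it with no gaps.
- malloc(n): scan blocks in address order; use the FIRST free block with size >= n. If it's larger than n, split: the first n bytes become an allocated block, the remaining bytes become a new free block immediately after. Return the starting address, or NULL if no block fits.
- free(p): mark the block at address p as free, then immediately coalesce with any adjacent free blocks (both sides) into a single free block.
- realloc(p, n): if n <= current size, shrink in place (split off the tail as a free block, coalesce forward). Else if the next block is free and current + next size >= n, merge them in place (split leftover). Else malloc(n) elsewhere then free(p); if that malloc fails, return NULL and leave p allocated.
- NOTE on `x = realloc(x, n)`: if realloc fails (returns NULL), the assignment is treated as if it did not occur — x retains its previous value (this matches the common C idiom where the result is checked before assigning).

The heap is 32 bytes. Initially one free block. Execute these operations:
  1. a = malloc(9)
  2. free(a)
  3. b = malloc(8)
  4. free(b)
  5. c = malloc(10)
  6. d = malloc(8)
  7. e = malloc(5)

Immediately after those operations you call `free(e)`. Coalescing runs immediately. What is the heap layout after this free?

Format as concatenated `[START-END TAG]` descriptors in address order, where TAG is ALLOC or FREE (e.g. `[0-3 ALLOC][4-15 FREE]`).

Op 1: a = malloc(9) -> a = 0; heap: [0-8 ALLOC][9-31 FREE]
Op 2: free(a) -> (freed a); heap: [0-31 FREE]
Op 3: b = malloc(8) -> b = 0; heap: [0-7 ALLOC][8-31 FREE]
Op 4: free(b) -> (freed b); heap: [0-31 FREE]
Op 5: c = malloc(10) -> c = 0; heap: [0-9 ALLOC][10-31 FREE]
Op 6: d = malloc(8) -> d = 10; heap: [0-9 ALLOC][10-17 ALLOC][18-31 FREE]
Op 7: e = malloc(5) -> e = 18; heap: [0-9 ALLOC][10-17 ALLOC][18-22 ALLOC][23-31 FREE]
free(e): e = 18 -> block [18-22 ALLOC]; mark free, coalesce with adjacent free neighbors -> [0-9 ALLOC][10-17 ALLOC][18-31 FREE]

Answer: [0-9 ALLOC][10-17 ALLOC][18-31 FREE]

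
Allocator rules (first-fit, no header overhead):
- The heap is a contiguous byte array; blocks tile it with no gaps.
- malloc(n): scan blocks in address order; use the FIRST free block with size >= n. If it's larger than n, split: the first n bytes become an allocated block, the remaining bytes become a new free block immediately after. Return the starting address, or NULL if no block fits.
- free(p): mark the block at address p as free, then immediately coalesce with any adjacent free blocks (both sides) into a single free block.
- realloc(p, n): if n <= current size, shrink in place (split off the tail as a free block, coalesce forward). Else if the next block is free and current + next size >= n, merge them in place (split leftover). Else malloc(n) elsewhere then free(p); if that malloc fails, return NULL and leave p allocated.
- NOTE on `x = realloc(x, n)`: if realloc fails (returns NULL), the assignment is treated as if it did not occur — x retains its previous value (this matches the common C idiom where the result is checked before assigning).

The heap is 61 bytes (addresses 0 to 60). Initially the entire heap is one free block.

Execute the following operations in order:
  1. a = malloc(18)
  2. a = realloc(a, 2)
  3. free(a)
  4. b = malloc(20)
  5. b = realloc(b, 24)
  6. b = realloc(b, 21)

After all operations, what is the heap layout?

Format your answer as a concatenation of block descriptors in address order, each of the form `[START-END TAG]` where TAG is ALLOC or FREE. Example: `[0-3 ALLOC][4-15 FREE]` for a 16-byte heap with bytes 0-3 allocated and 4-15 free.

Answer: [0-20 ALLOC][21-60 FREE]

Derivation:
Op 1: a = malloc(18) -> a = 0; heap: [0-17 ALLOC][18-60 FREE]
Op 2: a = realloc(a, 2) -> a = 0; heap: [0-1 ALLOC][2-60 FREE]
Op 3: free(a) -> (freed a); heap: [0-60 FREE]
Op 4: b = malloc(20) -> b = 0; heap: [0-19 ALLOC][20-60 FREE]
Op 5: b = realloc(b, 24) -> b = 0; heap: [0-23 ALLOC][24-60 FREE]
Op 6: b = realloc(b, 21) -> b = 0; heap: [0-20 ALLOC][21-60 FREE]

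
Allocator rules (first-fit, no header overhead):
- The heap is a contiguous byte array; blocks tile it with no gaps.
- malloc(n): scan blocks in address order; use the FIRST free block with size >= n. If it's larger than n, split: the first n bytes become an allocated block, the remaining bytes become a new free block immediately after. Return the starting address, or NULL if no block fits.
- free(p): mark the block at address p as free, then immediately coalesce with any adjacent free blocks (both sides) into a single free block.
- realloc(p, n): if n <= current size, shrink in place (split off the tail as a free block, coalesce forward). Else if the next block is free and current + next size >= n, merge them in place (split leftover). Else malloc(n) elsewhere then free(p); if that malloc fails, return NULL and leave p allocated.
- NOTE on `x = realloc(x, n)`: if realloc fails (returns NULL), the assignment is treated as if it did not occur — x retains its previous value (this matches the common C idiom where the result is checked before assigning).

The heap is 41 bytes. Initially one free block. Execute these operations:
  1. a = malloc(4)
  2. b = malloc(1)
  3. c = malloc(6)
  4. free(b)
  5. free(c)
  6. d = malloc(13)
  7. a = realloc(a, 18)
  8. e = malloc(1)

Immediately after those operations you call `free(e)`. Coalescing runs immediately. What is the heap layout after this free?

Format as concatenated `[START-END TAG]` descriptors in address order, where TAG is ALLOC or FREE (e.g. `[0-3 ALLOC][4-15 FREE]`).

Answer: [0-3 FREE][4-16 ALLOC][17-34 ALLOC][35-40 FREE]

Derivation:
Op 1: a = malloc(4) -> a = 0; heap: [0-3 ALLOC][4-40 FREE]
Op 2: b = malloc(1) -> b = 4; heap: [0-3 ALLOC][4-4 ALLOC][5-40 FREE]
Op 3: c = malloc(6) -> c = 5; heap: [0-3 ALLOC][4-4 ALLOC][5-10 ALLOC][11-40 FREE]
Op 4: free(b) -> (freed b); heap: [0-3 ALLOC][4-4 FREE][5-10 ALLOC][11-40 FREE]
Op 5: free(c) -> (freed c); heap: [0-3 ALLOC][4-40 FREE]
Op 6: d = malloc(13) -> d = 4; heap: [0-3 ALLOC][4-16 ALLOC][17-40 FREE]
Op 7: a = realloc(a, 18) -> a = 17; heap: [0-3 FREE][4-16 ALLOC][17-34 ALLOC][35-40 FREE]
Op 8: e = malloc(1) -> e = 0; heap: [0-0 ALLOC][1-3 FREE][4-16 ALLOC][17-34 ALLOC][35-40 FREE]
free(e): e = 0 -> block [0-0 ALLOC]; mark free, coalesce with adjacent free neighbors -> [0-3 FREE][4-16 ALLOC][17-34 ALLOC][35-40 FREE]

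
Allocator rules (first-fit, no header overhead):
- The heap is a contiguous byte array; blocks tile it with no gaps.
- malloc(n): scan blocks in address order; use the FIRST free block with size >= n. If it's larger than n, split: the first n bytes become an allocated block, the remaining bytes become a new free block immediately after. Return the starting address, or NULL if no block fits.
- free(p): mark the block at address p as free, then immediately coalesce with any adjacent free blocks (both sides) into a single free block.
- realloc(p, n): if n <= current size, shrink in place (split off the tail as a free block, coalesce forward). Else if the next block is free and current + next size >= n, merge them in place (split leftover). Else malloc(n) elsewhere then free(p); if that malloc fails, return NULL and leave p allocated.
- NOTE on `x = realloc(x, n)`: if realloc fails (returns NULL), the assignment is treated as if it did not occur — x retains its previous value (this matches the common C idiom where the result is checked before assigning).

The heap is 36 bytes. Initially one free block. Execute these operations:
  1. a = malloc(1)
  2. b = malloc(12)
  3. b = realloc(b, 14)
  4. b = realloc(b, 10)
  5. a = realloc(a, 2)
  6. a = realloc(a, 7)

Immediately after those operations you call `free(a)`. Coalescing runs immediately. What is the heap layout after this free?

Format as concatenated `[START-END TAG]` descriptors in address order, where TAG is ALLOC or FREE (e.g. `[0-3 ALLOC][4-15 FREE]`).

Op 1: a = malloc(1) -> a = 0; heap: [0-0 ALLOC][1-35 FREE]
Op 2: b = malloc(12) -> b = 1; heap: [0-0 ALLOC][1-12 ALLOC][13-35 FREE]
Op 3: b = realloc(b, 14) -> b = 1; heap: [0-0 ALLOC][1-14 ALLOC][15-35 FREE]
Op 4: b = realloc(b, 10) -> b = 1; heap: [0-0 ALLOC][1-10 ALLOC][11-35 FREE]
Op 5: a = realloc(a, 2) -> a = 11; heap: [0-0 FREE][1-10 ALLOC][11-12 ALLOC][13-35 FREE]
Op 6: a = realloc(a, 7) -> a = 11; heap: [0-0 FREE][1-10 ALLOC][11-17 ALLOC][18-35 FREE]
free(a): a = 11 -> block [11-17 ALLOC]; mark free, coalesce with adjacent free neighbors -> [0-0 FREE][1-10 ALLOC][11-35 FREE]

Answer: [0-0 FREE][1-10 ALLOC][11-35 FREE]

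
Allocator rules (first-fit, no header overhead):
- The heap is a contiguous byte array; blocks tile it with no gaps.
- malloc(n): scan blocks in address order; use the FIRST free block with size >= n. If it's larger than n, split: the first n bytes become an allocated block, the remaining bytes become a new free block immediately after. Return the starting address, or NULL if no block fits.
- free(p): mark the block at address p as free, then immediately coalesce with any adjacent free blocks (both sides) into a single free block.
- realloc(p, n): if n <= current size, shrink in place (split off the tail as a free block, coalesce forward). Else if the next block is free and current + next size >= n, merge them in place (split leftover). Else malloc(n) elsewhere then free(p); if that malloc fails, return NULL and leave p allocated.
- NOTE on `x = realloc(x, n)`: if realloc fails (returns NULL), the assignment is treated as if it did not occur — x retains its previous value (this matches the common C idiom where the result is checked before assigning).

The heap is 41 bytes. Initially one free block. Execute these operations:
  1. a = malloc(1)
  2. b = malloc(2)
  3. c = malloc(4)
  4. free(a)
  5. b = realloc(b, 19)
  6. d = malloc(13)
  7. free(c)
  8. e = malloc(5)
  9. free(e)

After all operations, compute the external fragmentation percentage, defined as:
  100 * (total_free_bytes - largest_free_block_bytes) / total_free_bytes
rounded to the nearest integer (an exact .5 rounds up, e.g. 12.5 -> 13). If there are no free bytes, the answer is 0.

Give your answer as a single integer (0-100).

Answer: 22

Derivation:
Op 1: a = malloc(1) -> a = 0; heap: [0-0 ALLOC][1-40 FREE]
Op 2: b = malloc(2) -> b = 1; heap: [0-0 ALLOC][1-2 ALLOC][3-40 FREE]
Op 3: c = malloc(4) -> c = 3; heap: [0-0 ALLOC][1-2 ALLOC][3-6 ALLOC][7-40 FREE]
Op 4: free(a) -> (freed a); heap: [0-0 FREE][1-2 ALLOC][3-6 ALLOC][7-40 FREE]
Op 5: b = realloc(b, 19) -> b = 7; heap: [0-2 FREE][3-6 ALLOC][7-25 ALLOC][26-40 FREE]
Op 6: d = malloc(13) -> d = 26; heap: [0-2 FREE][3-6 ALLOC][7-25 ALLOC][26-38 ALLOC][39-40 FREE]
Op 7: free(c) -> (freed c); heap: [0-6 FREE][7-25 ALLOC][26-38 ALLOC][39-40 FREE]
Op 8: e = malloc(5) -> e = 0; heap: [0-4 ALLOC][5-6 FREE][7-25 ALLOC][26-38 ALLOC][39-40 FREE]
Op 9: free(e) -> (freed e); heap: [0-6 FREE][7-25 ALLOC][26-38 ALLOC][39-40 FREE]
Free blocks: [7 2] total_free=9 largest=7 -> 100*(9-7)/9 = 200/9 ≈ 22.222 -> rounds to 22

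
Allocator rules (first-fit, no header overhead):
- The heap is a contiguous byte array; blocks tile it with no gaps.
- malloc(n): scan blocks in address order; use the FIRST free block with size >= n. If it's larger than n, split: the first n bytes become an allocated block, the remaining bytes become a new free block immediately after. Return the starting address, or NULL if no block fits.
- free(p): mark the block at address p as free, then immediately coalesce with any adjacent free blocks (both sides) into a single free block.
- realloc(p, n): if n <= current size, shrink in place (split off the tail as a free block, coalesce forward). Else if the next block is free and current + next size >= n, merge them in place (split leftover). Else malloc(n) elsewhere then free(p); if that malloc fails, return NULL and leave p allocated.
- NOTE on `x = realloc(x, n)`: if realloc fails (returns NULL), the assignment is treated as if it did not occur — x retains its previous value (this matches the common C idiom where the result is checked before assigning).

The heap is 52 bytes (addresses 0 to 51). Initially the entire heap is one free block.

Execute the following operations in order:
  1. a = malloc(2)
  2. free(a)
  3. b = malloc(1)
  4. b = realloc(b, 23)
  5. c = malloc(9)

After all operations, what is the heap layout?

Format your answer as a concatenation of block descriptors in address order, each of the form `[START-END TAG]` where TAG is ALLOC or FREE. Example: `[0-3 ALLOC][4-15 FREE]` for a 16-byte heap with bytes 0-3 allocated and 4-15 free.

Op 1: a = malloc(2) -> a = 0; heap: [0-1 ALLOC][2-51 FREE]
Op 2: free(a) -> (freed a); heap: [0-51 FREE]
Op 3: b = malloc(1) -> b = 0; heap: [0-0 ALLOC][1-51 FREE]
Op 4: b = realloc(b, 23) -> b = 0; heap: [0-22 ALLOC][23-51 FREE]
Op 5: c = malloc(9) -> c = 23; heap: [0-22 ALLOC][23-31 ALLOC][32-51 FREE]

Answer: [0-22 ALLOC][23-31 ALLOC][32-51 FREE]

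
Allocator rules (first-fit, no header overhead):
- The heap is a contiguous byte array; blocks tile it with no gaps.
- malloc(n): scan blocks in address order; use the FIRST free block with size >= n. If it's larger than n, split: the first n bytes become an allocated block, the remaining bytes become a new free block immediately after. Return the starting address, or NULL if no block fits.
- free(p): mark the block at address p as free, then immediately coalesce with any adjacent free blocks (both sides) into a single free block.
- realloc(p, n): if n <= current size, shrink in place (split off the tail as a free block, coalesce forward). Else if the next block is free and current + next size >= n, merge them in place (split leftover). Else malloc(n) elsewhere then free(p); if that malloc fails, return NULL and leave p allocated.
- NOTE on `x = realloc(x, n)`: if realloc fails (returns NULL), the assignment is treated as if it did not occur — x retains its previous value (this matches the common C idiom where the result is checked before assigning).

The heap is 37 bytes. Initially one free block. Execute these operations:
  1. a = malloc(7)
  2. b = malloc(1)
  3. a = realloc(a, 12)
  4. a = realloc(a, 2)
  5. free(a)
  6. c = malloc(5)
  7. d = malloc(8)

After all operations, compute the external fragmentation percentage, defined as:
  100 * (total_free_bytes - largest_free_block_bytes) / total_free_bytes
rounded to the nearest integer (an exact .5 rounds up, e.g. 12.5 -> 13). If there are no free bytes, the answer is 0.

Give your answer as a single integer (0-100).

Answer: 9

Derivation:
Op 1: a = malloc(7) -> a = 0; heap: [0-6 ALLOC][7-36 FREE]
Op 2: b = malloc(1) -> b = 7; heap: [0-6 ALLOC][7-7 ALLOC][8-36 FREE]
Op 3: a = realloc(a, 12) -> a = 8; heap: [0-6 FREE][7-7 ALLOC][8-19 ALLOC][20-36 FREE]
Op 4: a = realloc(a, 2) -> a = 8; heap: [0-6 FREE][7-7 ALLOC][8-9 ALLOC][10-36 FREE]
Op 5: free(a) -> (freed a); heap: [0-6 FREE][7-7 ALLOC][8-36 FREE]
Op 6: c = malloc(5) -> c = 0; heap: [0-4 ALLOC][5-6 FREE][7-7 ALLOC][8-36 FREE]
Op 7: d = malloc(8) -> d = 8; heap: [0-4 ALLOC][5-6 FREE][7-7 ALLOC][8-15 ALLOC][16-36 FREE]
Free blocks: [2 21] total_free=23 largest=21 -> 100*(23-21)/23 = 200/23 ≈ 8.696 -> rounds to 9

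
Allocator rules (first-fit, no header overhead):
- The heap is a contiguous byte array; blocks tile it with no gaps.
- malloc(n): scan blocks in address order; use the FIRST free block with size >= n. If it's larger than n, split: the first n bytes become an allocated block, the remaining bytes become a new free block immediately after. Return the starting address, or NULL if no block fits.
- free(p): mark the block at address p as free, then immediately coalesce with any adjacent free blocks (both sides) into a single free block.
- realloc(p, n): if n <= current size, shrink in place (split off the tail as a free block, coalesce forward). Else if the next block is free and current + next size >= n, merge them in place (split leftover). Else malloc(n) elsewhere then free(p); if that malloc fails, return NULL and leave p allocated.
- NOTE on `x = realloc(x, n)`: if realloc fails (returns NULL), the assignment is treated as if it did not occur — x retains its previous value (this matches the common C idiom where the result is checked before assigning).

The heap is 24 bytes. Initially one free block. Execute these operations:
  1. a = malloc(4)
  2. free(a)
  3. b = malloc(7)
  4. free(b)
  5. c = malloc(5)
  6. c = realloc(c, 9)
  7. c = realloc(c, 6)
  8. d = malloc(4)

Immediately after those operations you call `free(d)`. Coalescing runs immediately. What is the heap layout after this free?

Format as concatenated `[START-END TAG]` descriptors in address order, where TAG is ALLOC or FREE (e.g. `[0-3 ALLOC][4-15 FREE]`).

Op 1: a = malloc(4) -> a = 0; heap: [0-3 ALLOC][4-23 FREE]
Op 2: free(a) -> (freed a); heap: [0-23 FREE]
Op 3: b = malloc(7) -> b = 0; heap: [0-6 ALLOC][7-23 FREE]
Op 4: free(b) -> (freed b); heap: [0-23 FREE]
Op 5: c = malloc(5) -> c = 0; heap: [0-4 ALLOC][5-23 FREE]
Op 6: c = realloc(c, 9) -> c = 0; heap: [0-8 ALLOC][9-23 FREE]
Op 7: c = realloc(c, 6) -> c = 0; heap: [0-5 ALLOC][6-23 FREE]
Op 8: d = malloc(4) -> d = 6; heap: [0-5 ALLOC][6-9 ALLOC][10-23 FREE]
free(d): d = 6 -> block [6-9 ALLOC]; mark free, coalesce with adjacent free neighbors -> [0-5 ALLOC][6-23 FREE]

Answer: [0-5 ALLOC][6-23 FREE]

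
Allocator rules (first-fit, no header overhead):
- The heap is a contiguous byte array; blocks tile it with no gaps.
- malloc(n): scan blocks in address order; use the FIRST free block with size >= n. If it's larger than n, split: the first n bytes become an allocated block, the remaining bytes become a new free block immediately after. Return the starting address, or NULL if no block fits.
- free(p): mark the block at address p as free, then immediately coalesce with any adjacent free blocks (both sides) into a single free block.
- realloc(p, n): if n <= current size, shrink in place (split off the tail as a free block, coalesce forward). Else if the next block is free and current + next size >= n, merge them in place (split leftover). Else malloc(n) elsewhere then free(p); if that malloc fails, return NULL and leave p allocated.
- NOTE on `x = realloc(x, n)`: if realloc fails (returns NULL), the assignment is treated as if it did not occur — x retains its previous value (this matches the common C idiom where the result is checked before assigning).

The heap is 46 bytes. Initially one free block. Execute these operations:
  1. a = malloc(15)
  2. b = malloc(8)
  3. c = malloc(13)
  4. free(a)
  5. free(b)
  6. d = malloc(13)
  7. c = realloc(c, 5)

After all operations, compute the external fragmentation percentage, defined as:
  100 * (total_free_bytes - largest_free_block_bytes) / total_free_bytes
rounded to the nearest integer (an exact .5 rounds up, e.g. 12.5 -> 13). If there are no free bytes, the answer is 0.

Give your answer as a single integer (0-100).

Answer: 36

Derivation:
Op 1: a = malloc(15) -> a = 0; heap: [0-14 ALLOC][15-45 FREE]
Op 2: b = malloc(8) -> b = 15; heap: [0-14 ALLOC][15-22 ALLOC][23-45 FREE]
Op 3: c = malloc(13) -> c = 23; heap: [0-14 ALLOC][15-22 ALLOC][23-35 ALLOC][36-45 FREE]
Op 4: free(a) -> (freed a); heap: [0-14 FREE][15-22 ALLOC][23-35 ALLOC][36-45 FREE]
Op 5: free(b) -> (freed b); heap: [0-22 FREE][23-35 ALLOC][36-45 FREE]
Op 6: d = malloc(13) -> d = 0; heap: [0-12 ALLOC][13-22 FREE][23-35 ALLOC][36-45 FREE]
Op 7: c = realloc(c, 5) -> c = 23; heap: [0-12 ALLOC][13-22 FREE][23-27 ALLOC][28-45 FREE]
Free blocks: [10 18] total_free=28 largest=18 -> 100*(28-18)/28 = 1000/28 ≈ 35.714 -> rounds to 36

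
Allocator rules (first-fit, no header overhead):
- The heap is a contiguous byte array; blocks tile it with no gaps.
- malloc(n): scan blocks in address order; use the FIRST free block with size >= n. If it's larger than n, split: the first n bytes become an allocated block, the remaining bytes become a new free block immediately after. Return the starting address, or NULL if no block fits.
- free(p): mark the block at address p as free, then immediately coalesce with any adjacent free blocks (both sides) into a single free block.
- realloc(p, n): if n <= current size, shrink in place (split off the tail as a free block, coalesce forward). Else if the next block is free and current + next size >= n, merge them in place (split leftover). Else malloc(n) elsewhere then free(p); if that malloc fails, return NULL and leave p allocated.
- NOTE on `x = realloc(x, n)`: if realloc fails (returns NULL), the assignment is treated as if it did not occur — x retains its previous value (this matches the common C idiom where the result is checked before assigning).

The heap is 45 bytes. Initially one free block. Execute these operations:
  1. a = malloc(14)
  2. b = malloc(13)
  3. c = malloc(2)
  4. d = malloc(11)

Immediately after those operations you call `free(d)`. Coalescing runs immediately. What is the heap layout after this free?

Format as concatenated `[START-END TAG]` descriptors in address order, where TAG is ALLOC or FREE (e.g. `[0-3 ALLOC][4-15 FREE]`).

Answer: [0-13 ALLOC][14-26 ALLOC][27-28 ALLOC][29-44 FREE]

Derivation:
Op 1: a = malloc(14) -> a = 0; heap: [0-13 ALLOC][14-44 FREE]
Op 2: b = malloc(13) -> b = 14; heap: [0-13 ALLOC][14-26 ALLOC][27-44 FREE]
Op 3: c = malloc(2) -> c = 27; heap: [0-13 ALLOC][14-26 ALLOC][27-28 ALLOC][29-44 FREE]
Op 4: d = malloc(11) -> d = 29; heap: [0-13 ALLOC][14-26 ALLOC][27-28 ALLOC][29-39 ALLOC][40-44 FREE]
free(d): d = 29 -> block [29-39 ALLOC]; mark free, coalesce with adjacent free neighbors -> [0-13 ALLOC][14-26 ALLOC][27-28 ALLOC][29-44 FREE]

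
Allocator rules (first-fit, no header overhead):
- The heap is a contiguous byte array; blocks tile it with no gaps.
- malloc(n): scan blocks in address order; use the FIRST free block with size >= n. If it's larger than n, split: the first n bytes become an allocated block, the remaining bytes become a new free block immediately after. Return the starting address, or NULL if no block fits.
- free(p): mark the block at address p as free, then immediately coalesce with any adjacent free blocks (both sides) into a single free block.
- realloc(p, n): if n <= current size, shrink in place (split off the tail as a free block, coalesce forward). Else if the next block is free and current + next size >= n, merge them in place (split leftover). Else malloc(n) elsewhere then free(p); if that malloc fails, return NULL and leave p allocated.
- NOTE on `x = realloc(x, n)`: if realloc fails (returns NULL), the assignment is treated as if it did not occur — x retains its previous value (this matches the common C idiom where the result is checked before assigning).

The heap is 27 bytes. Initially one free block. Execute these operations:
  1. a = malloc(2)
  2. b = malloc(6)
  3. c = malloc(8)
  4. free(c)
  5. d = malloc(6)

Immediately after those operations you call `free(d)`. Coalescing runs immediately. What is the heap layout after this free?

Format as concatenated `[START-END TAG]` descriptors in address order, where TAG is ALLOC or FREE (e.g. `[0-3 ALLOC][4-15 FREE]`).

Answer: [0-1 ALLOC][2-7 ALLOC][8-26 FREE]

Derivation:
Op 1: a = malloc(2) -> a = 0; heap: [0-1 ALLOC][2-26 FREE]
Op 2: b = malloc(6) -> b = 2; heap: [0-1 ALLOC][2-7 ALLOC][8-26 FREE]
Op 3: c = malloc(8) -> c = 8; heap: [0-1 ALLOC][2-7 ALLOC][8-15 ALLOC][16-26 FREE]
Op 4: free(c) -> (freed c); heap: [0-1 ALLOC][2-7 ALLOC][8-26 FREE]
Op 5: d = malloc(6) -> d = 8; heap: [0-1 ALLOC][2-7 ALLOC][8-13 ALLOC][14-26 FREE]
free(d): d = 8 -> block [8-13 ALLOC]; mark free, coalesce with adjacent free neighbors -> [0-1 ALLOC][2-7 ALLOC][8-26 FREE]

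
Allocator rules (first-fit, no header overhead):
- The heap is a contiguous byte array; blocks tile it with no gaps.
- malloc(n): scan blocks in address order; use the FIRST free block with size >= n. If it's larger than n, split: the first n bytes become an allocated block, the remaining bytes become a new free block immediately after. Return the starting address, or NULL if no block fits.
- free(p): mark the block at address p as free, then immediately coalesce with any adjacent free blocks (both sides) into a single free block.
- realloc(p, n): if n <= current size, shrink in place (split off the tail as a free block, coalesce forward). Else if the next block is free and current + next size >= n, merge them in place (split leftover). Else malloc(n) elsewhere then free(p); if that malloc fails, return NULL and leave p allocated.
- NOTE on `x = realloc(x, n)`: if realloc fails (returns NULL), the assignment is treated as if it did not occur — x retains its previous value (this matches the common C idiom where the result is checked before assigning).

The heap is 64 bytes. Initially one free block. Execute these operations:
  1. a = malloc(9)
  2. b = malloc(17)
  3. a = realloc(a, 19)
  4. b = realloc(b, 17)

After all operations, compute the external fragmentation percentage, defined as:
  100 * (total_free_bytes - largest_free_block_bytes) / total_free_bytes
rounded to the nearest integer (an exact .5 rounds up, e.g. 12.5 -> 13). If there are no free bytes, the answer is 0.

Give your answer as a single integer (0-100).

Op 1: a = malloc(9) -> a = 0; heap: [0-8 ALLOC][9-63 FREE]
Op 2: b = malloc(17) -> b = 9; heap: [0-8 ALLOC][9-25 ALLOC][26-63 FREE]
Op 3: a = realloc(a, 19) -> a = 26; heap: [0-8 FREE][9-25 ALLOC][26-44 ALLOC][45-63 FREE]
Op 4: b = realloc(b, 17) -> b = 9; heap: [0-8 FREE][9-25 ALLOC][26-44 ALLOC][45-63 FREE]
Free blocks: [9 19] total_free=28 largest=19 -> 100*(28-19)/28 = 900/28 ≈ 32.143 -> rounds to 32

Answer: 32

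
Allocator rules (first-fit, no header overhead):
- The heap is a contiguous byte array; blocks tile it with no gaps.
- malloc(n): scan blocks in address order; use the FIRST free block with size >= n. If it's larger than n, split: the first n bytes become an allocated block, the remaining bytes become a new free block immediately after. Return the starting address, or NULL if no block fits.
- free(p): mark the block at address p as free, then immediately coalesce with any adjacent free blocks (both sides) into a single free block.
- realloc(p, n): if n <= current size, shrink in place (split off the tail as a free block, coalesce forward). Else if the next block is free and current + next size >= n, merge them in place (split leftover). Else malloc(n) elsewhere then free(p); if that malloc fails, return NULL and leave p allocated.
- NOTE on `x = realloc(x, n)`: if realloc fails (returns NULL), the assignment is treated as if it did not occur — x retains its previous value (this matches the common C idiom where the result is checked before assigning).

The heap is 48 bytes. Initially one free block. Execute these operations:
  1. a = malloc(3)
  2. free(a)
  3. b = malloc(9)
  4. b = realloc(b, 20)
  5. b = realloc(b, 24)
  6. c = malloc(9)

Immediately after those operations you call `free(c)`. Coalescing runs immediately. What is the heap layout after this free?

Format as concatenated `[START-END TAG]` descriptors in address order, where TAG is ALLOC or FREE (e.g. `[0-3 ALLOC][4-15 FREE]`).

Answer: [0-23 ALLOC][24-47 FREE]

Derivation:
Op 1: a = malloc(3) -> a = 0; heap: [0-2 ALLOC][3-47 FREE]
Op 2: free(a) -> (freed a); heap: [0-47 FREE]
Op 3: b = malloc(9) -> b = 0; heap: [0-8 ALLOC][9-47 FREE]
Op 4: b = realloc(b, 20) -> b = 0; heap: [0-19 ALLOC][20-47 FREE]
Op 5: b = realloc(b, 24) -> b = 0; heap: [0-23 ALLOC][24-47 FREE]
Op 6: c = malloc(9) -> c = 24; heap: [0-23 ALLOC][24-32 ALLOC][33-47 FREE]
free(c): c = 24 -> block [24-32 ALLOC]; mark free, coalesce with adjacent free neighbors -> [0-23 ALLOC][24-47 FREE]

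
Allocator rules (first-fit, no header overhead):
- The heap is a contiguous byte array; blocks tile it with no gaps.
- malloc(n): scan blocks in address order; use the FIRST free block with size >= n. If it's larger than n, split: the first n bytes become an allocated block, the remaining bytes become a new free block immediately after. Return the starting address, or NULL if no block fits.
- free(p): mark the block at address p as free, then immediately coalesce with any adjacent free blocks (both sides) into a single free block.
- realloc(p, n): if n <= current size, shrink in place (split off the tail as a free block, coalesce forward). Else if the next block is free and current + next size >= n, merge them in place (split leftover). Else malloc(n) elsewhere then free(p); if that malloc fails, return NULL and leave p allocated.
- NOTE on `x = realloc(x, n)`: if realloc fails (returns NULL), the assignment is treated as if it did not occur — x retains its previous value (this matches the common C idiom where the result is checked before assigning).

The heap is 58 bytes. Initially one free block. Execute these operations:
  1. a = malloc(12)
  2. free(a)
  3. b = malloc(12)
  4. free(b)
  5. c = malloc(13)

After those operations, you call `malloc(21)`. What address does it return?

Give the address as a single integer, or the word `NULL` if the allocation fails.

Answer: 13

Derivation:
Op 1: a = malloc(12) -> a = 0; heap: [0-11 ALLOC][12-57 FREE]
Op 2: free(a) -> (freed a); heap: [0-57 FREE]
Op 3: b = malloc(12) -> b = 0; heap: [0-11 ALLOC][12-57 FREE]
Op 4: free(b) -> (freed b); heap: [0-57 FREE]
Op 5: c = malloc(13) -> c = 0; heap: [0-12 ALLOC][13-57 FREE]
malloc(21): first-fit scan over [0-12 ALLOC][13-57 FREE] -> 13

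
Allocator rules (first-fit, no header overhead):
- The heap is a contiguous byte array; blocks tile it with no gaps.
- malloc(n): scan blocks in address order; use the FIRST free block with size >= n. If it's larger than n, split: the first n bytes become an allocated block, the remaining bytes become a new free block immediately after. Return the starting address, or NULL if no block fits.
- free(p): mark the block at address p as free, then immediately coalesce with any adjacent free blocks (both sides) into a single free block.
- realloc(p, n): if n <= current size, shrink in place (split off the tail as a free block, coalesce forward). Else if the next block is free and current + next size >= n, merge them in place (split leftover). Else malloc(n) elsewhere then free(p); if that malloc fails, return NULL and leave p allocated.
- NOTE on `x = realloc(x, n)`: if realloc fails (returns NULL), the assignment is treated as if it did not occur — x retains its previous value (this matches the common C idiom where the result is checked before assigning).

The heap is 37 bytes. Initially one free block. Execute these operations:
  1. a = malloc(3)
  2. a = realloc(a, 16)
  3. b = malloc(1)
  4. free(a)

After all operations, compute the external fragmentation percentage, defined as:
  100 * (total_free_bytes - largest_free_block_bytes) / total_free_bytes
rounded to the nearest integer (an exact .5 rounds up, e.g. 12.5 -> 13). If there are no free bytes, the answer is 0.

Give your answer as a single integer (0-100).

Op 1: a = malloc(3) -> a = 0; heap: [0-2 ALLOC][3-36 FREE]
Op 2: a = realloc(a, 16) -> a = 0; heap: [0-15 ALLOC][16-36 FREE]
Op 3: b = malloc(1) -> b = 16; heap: [0-15 ALLOC][16-16 ALLOC][17-36 FREE]
Op 4: free(a) -> (freed a); heap: [0-15 FREE][16-16 ALLOC][17-36 FREE]
Free blocks: [16 20] total_free=36 largest=20 -> 100*(36-20)/36 = 1600/36 ≈ 44.444 -> rounds to 44

Answer: 44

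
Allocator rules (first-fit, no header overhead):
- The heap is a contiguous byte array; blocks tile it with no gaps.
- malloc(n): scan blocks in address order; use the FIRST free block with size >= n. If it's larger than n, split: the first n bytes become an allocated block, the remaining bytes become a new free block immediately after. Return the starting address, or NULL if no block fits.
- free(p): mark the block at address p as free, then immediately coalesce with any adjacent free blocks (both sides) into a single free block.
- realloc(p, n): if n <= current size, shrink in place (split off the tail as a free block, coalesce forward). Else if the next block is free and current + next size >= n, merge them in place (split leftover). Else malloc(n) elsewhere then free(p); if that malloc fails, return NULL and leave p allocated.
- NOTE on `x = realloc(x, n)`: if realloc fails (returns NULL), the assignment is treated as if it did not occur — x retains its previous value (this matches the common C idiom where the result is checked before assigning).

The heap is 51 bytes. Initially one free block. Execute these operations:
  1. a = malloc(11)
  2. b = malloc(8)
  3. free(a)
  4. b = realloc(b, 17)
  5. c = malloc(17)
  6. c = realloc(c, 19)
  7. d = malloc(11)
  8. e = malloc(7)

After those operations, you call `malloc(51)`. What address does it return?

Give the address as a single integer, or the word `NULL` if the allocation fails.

Op 1: a = malloc(11) -> a = 0; heap: [0-10 ALLOC][11-50 FREE]
Op 2: b = malloc(8) -> b = 11; heap: [0-10 ALLOC][11-18 ALLOC][19-50 FREE]
Op 3: free(a) -> (freed a); heap: [0-10 FREE][11-18 ALLOC][19-50 FREE]
Op 4: b = realloc(b, 17) -> b = 11; heap: [0-10 FREE][11-27 ALLOC][28-50 FREE]
Op 5: c = malloc(17) -> c = 28; heap: [0-10 FREE][11-27 ALLOC][28-44 ALLOC][45-50 FREE]
Op 6: c = realloc(c, 19) -> c = 28; heap: [0-10 FREE][11-27 ALLOC][28-46 ALLOC][47-50 FREE]
Op 7: d = malloc(11) -> d = 0; heap: [0-10 ALLOC][11-27 ALLOC][28-46 ALLOC][47-50 FREE]
Op 8: e = malloc(7) -> e = NULL; heap: [0-10 ALLOC][11-27 ALLOC][28-46 ALLOC][47-50 FREE]
malloc(51): first-fit scan over [0-10 ALLOC][11-27 ALLOC][28-46 ALLOC][47-50 FREE] -> NULL

Answer: NULL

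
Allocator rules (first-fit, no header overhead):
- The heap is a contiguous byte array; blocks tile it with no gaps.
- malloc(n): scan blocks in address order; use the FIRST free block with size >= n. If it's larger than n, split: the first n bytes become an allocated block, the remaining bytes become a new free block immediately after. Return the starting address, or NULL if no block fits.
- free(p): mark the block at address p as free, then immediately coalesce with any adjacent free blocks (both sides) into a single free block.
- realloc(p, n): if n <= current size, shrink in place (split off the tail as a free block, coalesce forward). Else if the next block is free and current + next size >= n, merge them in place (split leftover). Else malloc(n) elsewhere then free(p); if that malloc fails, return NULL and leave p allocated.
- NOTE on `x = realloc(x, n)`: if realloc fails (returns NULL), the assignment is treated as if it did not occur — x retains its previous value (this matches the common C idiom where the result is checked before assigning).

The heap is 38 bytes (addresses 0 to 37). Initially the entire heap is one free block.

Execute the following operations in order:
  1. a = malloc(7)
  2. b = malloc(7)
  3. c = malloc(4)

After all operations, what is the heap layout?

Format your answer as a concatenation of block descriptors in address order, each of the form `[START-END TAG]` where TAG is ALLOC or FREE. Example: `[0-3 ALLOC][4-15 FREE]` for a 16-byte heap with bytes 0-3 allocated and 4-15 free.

Op 1: a = malloc(7) -> a = 0; heap: [0-6 ALLOC][7-37 FREE]
Op 2: b = malloc(7) -> b = 7; heap: [0-6 ALLOC][7-13 ALLOC][14-37 FREE]
Op 3: c = malloc(4) -> c = 14; heap: [0-6 ALLOC][7-13 ALLOC][14-17 ALLOC][18-37 FREE]

Answer: [0-6 ALLOC][7-13 ALLOC][14-17 ALLOC][18-37 FREE]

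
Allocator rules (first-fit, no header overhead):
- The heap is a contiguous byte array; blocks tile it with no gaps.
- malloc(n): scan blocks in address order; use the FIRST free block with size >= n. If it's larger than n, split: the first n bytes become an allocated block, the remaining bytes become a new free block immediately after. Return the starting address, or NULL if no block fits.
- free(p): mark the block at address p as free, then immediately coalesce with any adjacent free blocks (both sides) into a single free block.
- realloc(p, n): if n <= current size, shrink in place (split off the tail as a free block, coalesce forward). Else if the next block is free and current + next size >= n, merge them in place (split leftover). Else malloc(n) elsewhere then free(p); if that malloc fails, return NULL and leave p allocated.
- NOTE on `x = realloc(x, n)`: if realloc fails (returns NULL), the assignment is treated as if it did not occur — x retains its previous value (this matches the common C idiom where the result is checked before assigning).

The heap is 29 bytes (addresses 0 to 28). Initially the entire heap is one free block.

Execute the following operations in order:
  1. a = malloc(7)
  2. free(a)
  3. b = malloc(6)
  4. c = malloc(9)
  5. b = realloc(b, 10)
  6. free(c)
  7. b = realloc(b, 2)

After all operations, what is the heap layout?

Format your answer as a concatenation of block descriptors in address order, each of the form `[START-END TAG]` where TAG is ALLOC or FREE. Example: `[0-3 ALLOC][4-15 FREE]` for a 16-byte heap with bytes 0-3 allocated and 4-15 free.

Op 1: a = malloc(7) -> a = 0; heap: [0-6 ALLOC][7-28 FREE]
Op 2: free(a) -> (freed a); heap: [0-28 FREE]
Op 3: b = malloc(6) -> b = 0; heap: [0-5 ALLOC][6-28 FREE]
Op 4: c = malloc(9) -> c = 6; heap: [0-5 ALLOC][6-14 ALLOC][15-28 FREE]
Op 5: b = realloc(b, 10) -> b = 15; heap: [0-5 FREE][6-14 ALLOC][15-24 ALLOC][25-28 FREE]
Op 6: free(c) -> (freed c); heap: [0-14 FREE][15-24 ALLOC][25-28 FREE]
Op 7: b = realloc(b, 2) -> b = 15; heap: [0-14 FREE][15-16 ALLOC][17-28 FREE]

Answer: [0-14 FREE][15-16 ALLOC][17-28 FREE]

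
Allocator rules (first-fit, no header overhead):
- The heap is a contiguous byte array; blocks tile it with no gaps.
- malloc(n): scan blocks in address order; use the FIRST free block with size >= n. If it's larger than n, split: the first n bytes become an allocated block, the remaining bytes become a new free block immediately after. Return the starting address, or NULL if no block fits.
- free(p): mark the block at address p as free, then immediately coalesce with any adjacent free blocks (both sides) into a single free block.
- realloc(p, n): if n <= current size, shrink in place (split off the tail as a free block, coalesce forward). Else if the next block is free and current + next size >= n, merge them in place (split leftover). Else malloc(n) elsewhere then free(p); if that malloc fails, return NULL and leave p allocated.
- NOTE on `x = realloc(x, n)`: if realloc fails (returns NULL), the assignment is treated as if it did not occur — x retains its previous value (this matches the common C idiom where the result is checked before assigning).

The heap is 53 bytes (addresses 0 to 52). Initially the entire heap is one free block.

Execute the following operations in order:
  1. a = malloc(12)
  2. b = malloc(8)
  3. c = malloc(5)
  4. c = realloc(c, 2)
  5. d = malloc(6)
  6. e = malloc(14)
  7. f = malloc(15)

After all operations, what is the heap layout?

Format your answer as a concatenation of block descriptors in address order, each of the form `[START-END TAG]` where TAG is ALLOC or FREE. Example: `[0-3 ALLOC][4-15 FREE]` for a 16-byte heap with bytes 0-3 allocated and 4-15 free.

Op 1: a = malloc(12) -> a = 0; heap: [0-11 ALLOC][12-52 FREE]
Op 2: b = malloc(8) -> b = 12; heap: [0-11 ALLOC][12-19 ALLOC][20-52 FREE]
Op 3: c = malloc(5) -> c = 20; heap: [0-11 ALLOC][12-19 ALLOC][20-24 ALLOC][25-52 FREE]
Op 4: c = realloc(c, 2) -> c = 20; heap: [0-11 ALLOC][12-19 ALLOC][20-21 ALLOC][22-52 FREE]
Op 5: d = malloc(6) -> d = 22; heap: [0-11 ALLOC][12-19 ALLOC][20-21 ALLOC][22-27 ALLOC][28-52 FREE]
Op 6: e = malloc(14) -> e = 28; heap: [0-11 ALLOC][12-19 ALLOC][20-21 ALLOC][22-27 ALLOC][28-41 ALLOC][42-52 FREE]
Op 7: f = malloc(15) -> f = NULL; heap: [0-11 ALLOC][12-19 ALLOC][20-21 ALLOC][22-27 ALLOC][28-41 ALLOC][42-52 FREE]

Answer: [0-11 ALLOC][12-19 ALLOC][20-21 ALLOC][22-27 ALLOC][28-41 ALLOC][42-52 FREE]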